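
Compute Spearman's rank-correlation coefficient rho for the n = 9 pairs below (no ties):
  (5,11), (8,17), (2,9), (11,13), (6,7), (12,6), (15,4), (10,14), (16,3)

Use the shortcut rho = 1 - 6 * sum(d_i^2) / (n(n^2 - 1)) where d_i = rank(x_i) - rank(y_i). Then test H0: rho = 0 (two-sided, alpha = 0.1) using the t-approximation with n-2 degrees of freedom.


Step 1: Rank x and y separately (midranks; no ties here).
rank(x): 5->2, 8->4, 2->1, 11->6, 6->3, 12->7, 15->8, 10->5, 16->9
rank(y): 11->6, 17->9, 9->5, 13->7, 7->4, 6->3, 4->2, 14->8, 3->1
Step 2: d_i = R_x(i) - R_y(i); compute d_i^2.
  (2-6)^2=16, (4-9)^2=25, (1-5)^2=16, (6-7)^2=1, (3-4)^2=1, (7-3)^2=16, (8-2)^2=36, (5-8)^2=9, (9-1)^2=64
sum(d^2) = 184.
Step 3: rho = 1 - 6*184 / (9*(9^2 - 1)) = 1 - 1104/720 = -0.533333.
Step 4: Under H0, t = rho * sqrt((n-2)/(1-rho^2)) = -1.6681 ~ t(7).
Step 5: Two-sided p-value from the t-distribution with 7 df = 0.139227.
Step 6: alpha = 0.1. fail to reject H0.

rho = -0.5333, p = 0.139227, fail to reject H0 at alpha = 0.1.


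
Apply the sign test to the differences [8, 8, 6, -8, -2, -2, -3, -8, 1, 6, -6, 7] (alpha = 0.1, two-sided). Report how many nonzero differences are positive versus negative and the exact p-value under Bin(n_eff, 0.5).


Step 1: Discard zero differences. Original n = 12; n_eff = number of nonzero differences = 12.
Nonzero differences (with sign): +8, +8, +6, -8, -2, -2, -3, -8, +1, +6, -6, +7
Step 2: Count signs: positive = 6, negative = 6.
Step 3: Under H0: P(positive) = 0.5, so the number of positives S ~ Bin(12, 0.5).
Step 4: Two-sided exact p-value = sum of Bin(12,0.5) probabilities at or below the observed probability = 1.000000.
Step 5: alpha = 0.1. fail to reject H0.

n_eff = 12, pos = 6, neg = 6, p = 1.000000, fail to reject H0.


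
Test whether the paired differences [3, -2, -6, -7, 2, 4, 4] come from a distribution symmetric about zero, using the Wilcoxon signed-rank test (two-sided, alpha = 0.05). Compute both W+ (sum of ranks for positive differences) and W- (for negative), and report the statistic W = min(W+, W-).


Step 1: Drop any zero differences (none here) and take |d_i|.
|d| = [3, 2, 6, 7, 2, 4, 4]
Step 2: Midrank |d_i| (ties get averaged ranks).
ranks: |3|->3, |2|->1.5, |6|->6, |7|->7, |2|->1.5, |4|->4.5, |4|->4.5
Step 3: Attach original signs; sum ranks with positive sign and with negative sign.
W+ = 3 + 1.5 + 4.5 + 4.5 = 13.5
W- = 1.5 + 6 + 7 = 14.5
(Check: W+ + W- = 28 should equal n(n+1)/2 = 28.)
Step 4: Test statistic W = min(W+, W-) = 13.5.
Step 5: Ties in |d|, so use the tie-corrected normal approximation.
        E[W] = n(n+1)/4 = 7*8/4 = 14.
        Tie groups: |d|=2 (t=2), |d|=4 (t=2); sum(t^3 - t) = 12.
        Var[W] = n(n+1)(2n+1)/24 - sum(t^3-t)/48 = 840/24 - 12/48 = 34.75.
        z = (W - E[W]) / sqrt(Var[W]) = (13.5 - 14) / 5.8949 = -0.0848.
        Two-sided p = 2*Phi(z) = 0.932405.
Step 6: alpha = 0.05. fail to reject H0.

W+ = 13.5, W- = 14.5, W = min = 13.5, p = 0.932405, fail to reject H0.


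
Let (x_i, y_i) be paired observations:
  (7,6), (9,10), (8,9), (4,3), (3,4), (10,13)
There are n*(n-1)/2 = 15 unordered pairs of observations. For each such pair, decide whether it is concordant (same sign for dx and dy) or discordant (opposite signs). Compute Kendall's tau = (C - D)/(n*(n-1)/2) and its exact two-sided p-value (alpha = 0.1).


Step 1: Enumerate the 15 unordered pairs (i,j) with i<j and classify each by sign(x_j-x_i) * sign(y_j-y_i).
  (1,2):dx=+2,dy=+4->C; (1,3):dx=+1,dy=+3->C; (1,4):dx=-3,dy=-3->C; (1,5):dx=-4,dy=-2->C
  (1,6):dx=+3,dy=+7->C; (2,3):dx=-1,dy=-1->C; (2,4):dx=-5,dy=-7->C; (2,5):dx=-6,dy=-6->C
  (2,6):dx=+1,dy=+3->C; (3,4):dx=-4,dy=-6->C; (3,5):dx=-5,dy=-5->C; (3,6):dx=+2,dy=+4->C
  (4,5):dx=-1,dy=+1->D; (4,6):dx=+6,dy=+10->C; (5,6):dx=+7,dy=+9->C
Step 2: C = 14, D = 1, total pairs = 15.
Step 3: tau = (C - D)/(n(n-1)/2) = (14 - 1)/15 = 0.866667.
Step 4: Exact two-sided p-value (enumerate n! = 720 permutations of y under H0): p = 0.016667.
Step 5: alpha = 0.1. reject H0.

tau_b = 0.8667 (C=14, D=1), p = 0.016667, reject H0.


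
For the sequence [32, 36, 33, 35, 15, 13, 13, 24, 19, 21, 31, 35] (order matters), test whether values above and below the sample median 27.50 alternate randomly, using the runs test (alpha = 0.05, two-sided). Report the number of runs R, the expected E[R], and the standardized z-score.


Step 1: Compute median = 27.50; label A = above, B = below.
Labels in order: AAAABBBBBBAA  (n_A = 6, n_B = 6)
Step 2: Count runs R = 3.
Step 3: Under H0 (random ordering), E[R] = 2*n_A*n_B/(n_A+n_B) + 1 = 2*6*6/12 + 1 = 7.0000.
        Var[R] = 2*n_A*n_B*(2*n_A*n_B - n_A - n_B) / ((n_A+n_B)^2 * (n_A+n_B-1)) = 4320/1584 = 2.7273.
        SD[R] = 1.6514.
Step 4: Continuity-corrected z = (R + 0.5 - E[R]) / SD[R] = (3 + 0.5 - 7.0000) / 1.6514 = -2.1194.
Step 5: Two-sided p-value via normal approximation = 2*(1 - Phi(|z|)) = 0.034060.
Step 6: alpha = 0.05. reject H0.

R = 3, z = -2.1194, p = 0.034060, reject H0.


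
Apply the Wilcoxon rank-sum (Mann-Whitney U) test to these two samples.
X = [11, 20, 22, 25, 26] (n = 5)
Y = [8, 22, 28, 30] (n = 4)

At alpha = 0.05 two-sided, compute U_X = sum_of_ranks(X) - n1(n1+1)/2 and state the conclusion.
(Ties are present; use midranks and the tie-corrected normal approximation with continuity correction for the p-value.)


Step 1: Combine and sort all 9 observations; assign midranks.
sorted (value, group): (8,Y), (11,X), (20,X), (22,X), (22,Y), (25,X), (26,X), (28,Y), (30,Y)
ranks: 8->1, 11->2, 20->3, 22->4.5, 22->4.5, 25->6, 26->7, 28->8, 30->9
Step 2: Rank sum for X: R1 = 2 + 3 + 4.5 + 6 + 7 = 22.5.
Step 3: U_X = R1 - n1(n1+1)/2 = 22.5 - 5*6/2 = 22.5 - 15 = 7.5.
       U_Y = n1*n2 - U_X = 20 - 7.5 = 12.5.
Step 4: Ties are present, so use the tie-corrected normal approximation (with continuity correction) for the p-value.
Step 5: p-value = 0.622753; compare to alpha = 0.05. fail to reject H0.

U_X = 7.5, p = 0.622753, fail to reject H0 at alpha = 0.05.


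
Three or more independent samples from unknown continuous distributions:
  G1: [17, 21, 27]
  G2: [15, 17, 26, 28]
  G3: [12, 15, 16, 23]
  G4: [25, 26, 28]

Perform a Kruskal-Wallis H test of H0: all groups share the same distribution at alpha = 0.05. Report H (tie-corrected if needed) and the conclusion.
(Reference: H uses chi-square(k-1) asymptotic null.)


Step 1: Combine all N = 14 observations and assign midranks.
sorted (value, group, rank): (12,G3,1), (15,G2,2.5), (15,G3,2.5), (16,G3,4), (17,G1,5.5), (17,G2,5.5), (21,G1,7), (23,G3,8), (25,G4,9), (26,G2,10.5), (26,G4,10.5), (27,G1,12), (28,G2,13.5), (28,G4,13.5)
Step 2: Sum ranks within each group.
R_1 = 24.5 (n_1 = 3)
R_2 = 32 (n_2 = 4)
R_3 = 15.5 (n_3 = 4)
R_4 = 33 (n_4 = 3)
Step 3: H = 12/(N(N+1)) * sum(R_i^2/n_i) - 3(N+1)
     = 12/(14*15) * (24.5^2/3 + 32^2/4 + 15.5^2/4 + 33^2/3) - 3*15
     = 0.057143 * 879.146 - 45
     = 5.236905.
Step 4: Ties present; correction factor C = 1 - 24/(14^3 - 14) = 0.991209. Corrected H = 5.236905 / 0.991209 = 5.283352.
Step 5: Under H0, H ~ chi^2(3); p-value = 0.152186.
Step 6: alpha = 0.05. fail to reject H0.

H = 5.2834, df = 3, p = 0.152186, fail to reject H0.


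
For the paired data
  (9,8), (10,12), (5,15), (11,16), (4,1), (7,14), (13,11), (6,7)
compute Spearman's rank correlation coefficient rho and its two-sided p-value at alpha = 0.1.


Step 1: Rank x and y separately (midranks; no ties here).
rank(x): 9->5, 10->6, 5->2, 11->7, 4->1, 7->4, 13->8, 6->3
rank(y): 8->3, 12->5, 15->7, 16->8, 1->1, 14->6, 11->4, 7->2
Step 2: d_i = R_x(i) - R_y(i); compute d_i^2.
  (5-3)^2=4, (6-5)^2=1, (2-7)^2=25, (7-8)^2=1, (1-1)^2=0, (4-6)^2=4, (8-4)^2=16, (3-2)^2=1
sum(d^2) = 52.
Step 3: rho = 1 - 6*52 / (8*(8^2 - 1)) = 1 - 312/504 = 0.380952.
Step 4: Under H0, t = rho * sqrt((n-2)/(1-rho^2)) = 1.0092 ~ t(6).
Step 5: Two-sided p-value from the t-distribution with 6 df = 0.351813.
Step 6: alpha = 0.1. fail to reject H0.

rho = 0.3810, p = 0.351813, fail to reject H0 at alpha = 0.1.


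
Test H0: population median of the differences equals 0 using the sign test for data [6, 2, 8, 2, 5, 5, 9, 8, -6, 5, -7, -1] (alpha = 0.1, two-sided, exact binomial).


Step 1: Discard zero differences. Original n = 12; n_eff = number of nonzero differences = 12.
Nonzero differences (with sign): +6, +2, +8, +2, +5, +5, +9, +8, -6, +5, -7, -1
Step 2: Count signs: positive = 9, negative = 3.
Step 3: Under H0: P(positive) = 0.5, so the number of positives S ~ Bin(12, 0.5).
Step 4: Two-sided exact p-value = sum of Bin(12,0.5) probabilities at or below the observed probability = 0.145996.
Step 5: alpha = 0.1. fail to reject H0.

n_eff = 12, pos = 9, neg = 3, p = 0.145996, fail to reject H0.


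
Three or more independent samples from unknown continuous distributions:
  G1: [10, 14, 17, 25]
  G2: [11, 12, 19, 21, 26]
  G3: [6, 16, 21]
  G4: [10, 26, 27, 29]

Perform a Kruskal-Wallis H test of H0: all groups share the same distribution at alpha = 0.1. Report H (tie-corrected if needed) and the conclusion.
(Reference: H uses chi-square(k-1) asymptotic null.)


Step 1: Combine all N = 16 observations and assign midranks.
sorted (value, group, rank): (6,G3,1), (10,G1,2.5), (10,G4,2.5), (11,G2,4), (12,G2,5), (14,G1,6), (16,G3,7), (17,G1,8), (19,G2,9), (21,G2,10.5), (21,G3,10.5), (25,G1,12), (26,G2,13.5), (26,G4,13.5), (27,G4,15), (29,G4,16)
Step 2: Sum ranks within each group.
R_1 = 28.5 (n_1 = 4)
R_2 = 42 (n_2 = 5)
R_3 = 18.5 (n_3 = 3)
R_4 = 47 (n_4 = 4)
Step 3: H = 12/(N(N+1)) * sum(R_i^2/n_i) - 3(N+1)
     = 12/(16*17) * (28.5^2/4 + 42^2/5 + 18.5^2/3 + 47^2/4) - 3*17
     = 0.044118 * 1222.2 - 51
     = 2.920404.
Step 4: Ties present; correction factor C = 1 - 18/(16^3 - 16) = 0.995588. Corrected H = 2.920404 / 0.995588 = 2.933346.
Step 5: Under H0, H ~ chi^2(3); p-value = 0.402017.
Step 6: alpha = 0.1. fail to reject H0.

H = 2.9333, df = 3, p = 0.402017, fail to reject H0.


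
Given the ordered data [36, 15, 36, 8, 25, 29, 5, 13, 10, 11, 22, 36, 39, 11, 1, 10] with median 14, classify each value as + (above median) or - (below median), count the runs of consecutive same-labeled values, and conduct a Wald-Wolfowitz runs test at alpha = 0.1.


Step 1: Compute median = 14; label A = above, B = below.
Labels in order: AAABAABBBBAAABBB  (n_A = 8, n_B = 8)
Step 2: Count runs R = 6.
Step 3: Under H0 (random ordering), E[R] = 2*n_A*n_B/(n_A+n_B) + 1 = 2*8*8/16 + 1 = 9.0000.
        Var[R] = 2*n_A*n_B*(2*n_A*n_B - n_A - n_B) / ((n_A+n_B)^2 * (n_A+n_B-1)) = 14336/3840 = 3.7333.
        SD[R] = 1.9322.
Step 4: Continuity-corrected z = (R + 0.5 - E[R]) / SD[R] = (6 + 0.5 - 9.0000) / 1.9322 = -1.2939.
Step 5: Two-sided p-value via normal approximation = 2*(1 - Phi(|z|)) = 0.195709.
Step 6: alpha = 0.1. fail to reject H0.

R = 6, z = -1.2939, p = 0.195709, fail to reject H0.


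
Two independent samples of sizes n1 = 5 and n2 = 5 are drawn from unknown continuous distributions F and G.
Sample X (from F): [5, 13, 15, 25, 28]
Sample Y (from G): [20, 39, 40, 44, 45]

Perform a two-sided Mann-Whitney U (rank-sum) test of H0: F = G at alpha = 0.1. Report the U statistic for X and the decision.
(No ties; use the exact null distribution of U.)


Step 1: Combine and sort all 10 observations; assign midranks.
sorted (value, group): (5,X), (13,X), (15,X), (20,Y), (25,X), (28,X), (39,Y), (40,Y), (44,Y), (45,Y)
ranks: 5->1, 13->2, 15->3, 20->4, 25->5, 28->6, 39->7, 40->8, 44->9, 45->10
Step 2: Rank sum for X: R1 = 1 + 2 + 3 + 5 + 6 = 17.
Step 3: U_X = R1 - n1(n1+1)/2 = 17 - 5*6/2 = 17 - 15 = 2.
       U_Y = n1*n2 - U_X = 25 - 2 = 23.
Step 4: No ties, so the exact null distribution of U (based on enumerating the C(10,5) = 252 equally likely rank assignments) gives the two-sided p-value.
Step 5: p-value = 0.031746; compare to alpha = 0.1. reject H0.

U_X = 2, p = 0.031746, reject H0 at alpha = 0.1.


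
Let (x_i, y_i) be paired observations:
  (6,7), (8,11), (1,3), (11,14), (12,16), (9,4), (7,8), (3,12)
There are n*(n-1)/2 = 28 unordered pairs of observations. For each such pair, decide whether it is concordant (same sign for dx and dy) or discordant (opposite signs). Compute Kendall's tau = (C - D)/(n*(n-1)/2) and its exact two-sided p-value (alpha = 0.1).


Step 1: Enumerate the 28 unordered pairs (i,j) with i<j and classify each by sign(x_j-x_i) * sign(y_j-y_i).
  (1,2):dx=+2,dy=+4->C; (1,3):dx=-5,dy=-4->C; (1,4):dx=+5,dy=+7->C; (1,5):dx=+6,dy=+9->C
  (1,6):dx=+3,dy=-3->D; (1,7):dx=+1,dy=+1->C; (1,8):dx=-3,dy=+5->D; (2,3):dx=-7,dy=-8->C
  (2,4):dx=+3,dy=+3->C; (2,5):dx=+4,dy=+5->C; (2,6):dx=+1,dy=-7->D; (2,7):dx=-1,dy=-3->C
  (2,8):dx=-5,dy=+1->D; (3,4):dx=+10,dy=+11->C; (3,5):dx=+11,dy=+13->C; (3,6):dx=+8,dy=+1->C
  (3,7):dx=+6,dy=+5->C; (3,8):dx=+2,dy=+9->C; (4,5):dx=+1,dy=+2->C; (4,6):dx=-2,dy=-10->C
  (4,7):dx=-4,dy=-6->C; (4,8):dx=-8,dy=-2->C; (5,6):dx=-3,dy=-12->C; (5,7):dx=-5,dy=-8->C
  (5,8):dx=-9,dy=-4->C; (6,7):dx=-2,dy=+4->D; (6,8):dx=-6,dy=+8->D; (7,8):dx=-4,dy=+4->D
Step 2: C = 21, D = 7, total pairs = 28.
Step 3: tau = (C - D)/(n(n-1)/2) = (21 - 7)/28 = 0.500000.
Step 4: Exact two-sided p-value (enumerate n! = 40320 permutations of y under H0): p = 0.108681.
Step 5: alpha = 0.1. fail to reject H0.

tau_b = 0.5000 (C=21, D=7), p = 0.108681, fail to reject H0.


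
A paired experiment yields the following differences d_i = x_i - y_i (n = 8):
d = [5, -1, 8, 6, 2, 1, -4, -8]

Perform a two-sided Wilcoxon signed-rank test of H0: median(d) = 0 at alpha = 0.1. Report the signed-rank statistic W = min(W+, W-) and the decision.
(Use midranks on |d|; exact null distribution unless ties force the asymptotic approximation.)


Step 1: Drop any zero differences (none here) and take |d_i|.
|d| = [5, 1, 8, 6, 2, 1, 4, 8]
Step 2: Midrank |d_i| (ties get averaged ranks).
ranks: |5|->5, |1|->1.5, |8|->7.5, |6|->6, |2|->3, |1|->1.5, |4|->4, |8|->7.5
Step 3: Attach original signs; sum ranks with positive sign and with negative sign.
W+ = 5 + 7.5 + 6 + 3 + 1.5 = 23
W- = 1.5 + 4 + 7.5 = 13
(Check: W+ + W- = 36 should equal n(n+1)/2 = 36.)
Step 4: Test statistic W = min(W+, W-) = 13.
Step 5: Ties in |d|, so use the tie-corrected normal approximation.
        E[W] = n(n+1)/4 = 8*9/4 = 18.
        Tie groups: |d|=1 (t=2), |d|=8 (t=2); sum(t^3 - t) = 12.
        Var[W] = n(n+1)(2n+1)/24 - sum(t^3-t)/48 = 1224/24 - 12/48 = 50.75.
        z = (W - E[W]) / sqrt(Var[W]) = (13 - 18) / 7.1239 = -0.7019.
        Two-sided p = 2*Phi(z) = 0.482765.
Step 6: alpha = 0.1. fail to reject H0.

W+ = 23, W- = 13, W = min = 13, p = 0.482765, fail to reject H0.


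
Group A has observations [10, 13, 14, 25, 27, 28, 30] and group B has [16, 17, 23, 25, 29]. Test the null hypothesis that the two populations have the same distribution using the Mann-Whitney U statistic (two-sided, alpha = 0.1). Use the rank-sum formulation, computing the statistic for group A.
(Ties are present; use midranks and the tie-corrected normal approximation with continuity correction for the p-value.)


Step 1: Combine and sort all 12 observations; assign midranks.
sorted (value, group): (10,X), (13,X), (14,X), (16,Y), (17,Y), (23,Y), (25,X), (25,Y), (27,X), (28,X), (29,Y), (30,X)
ranks: 10->1, 13->2, 14->3, 16->4, 17->5, 23->6, 25->7.5, 25->7.5, 27->9, 28->10, 29->11, 30->12
Step 2: Rank sum for X: R1 = 1 + 2 + 3 + 7.5 + 9 + 10 + 12 = 44.5.
Step 3: U_X = R1 - n1(n1+1)/2 = 44.5 - 7*8/2 = 44.5 - 28 = 16.5.
       U_Y = n1*n2 - U_X = 35 - 16.5 = 18.5.
Step 4: Ties are present, so use the tie-corrected normal approximation (with continuity correction) for the p-value.
Step 5: p-value = 0.935170; compare to alpha = 0.1. fail to reject H0.

U_X = 16.5, p = 0.935170, fail to reject H0 at alpha = 0.1.


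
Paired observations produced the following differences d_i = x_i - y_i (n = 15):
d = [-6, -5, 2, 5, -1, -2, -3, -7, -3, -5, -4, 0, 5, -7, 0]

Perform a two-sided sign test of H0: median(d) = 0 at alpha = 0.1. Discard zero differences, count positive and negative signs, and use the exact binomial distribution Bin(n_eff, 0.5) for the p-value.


Step 1: Discard zero differences. Original n = 15; n_eff = number of nonzero differences = 13.
Nonzero differences (with sign): -6, -5, +2, +5, -1, -2, -3, -7, -3, -5, -4, +5, -7
Step 2: Count signs: positive = 3, negative = 10.
Step 3: Under H0: P(positive) = 0.5, so the number of positives S ~ Bin(13, 0.5).
Step 4: Two-sided exact p-value = sum of Bin(13,0.5) probabilities at or below the observed probability = 0.092285.
Step 5: alpha = 0.1. reject H0.

n_eff = 13, pos = 3, neg = 10, p = 0.092285, reject H0.


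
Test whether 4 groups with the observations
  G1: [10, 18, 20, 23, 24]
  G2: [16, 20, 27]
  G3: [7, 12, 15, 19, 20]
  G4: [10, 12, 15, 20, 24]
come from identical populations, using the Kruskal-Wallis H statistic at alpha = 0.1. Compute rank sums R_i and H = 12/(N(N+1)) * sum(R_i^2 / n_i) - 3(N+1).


Step 1: Combine all N = 18 observations and assign midranks.
sorted (value, group, rank): (7,G3,1), (10,G1,2.5), (10,G4,2.5), (12,G3,4.5), (12,G4,4.5), (15,G3,6.5), (15,G4,6.5), (16,G2,8), (18,G1,9), (19,G3,10), (20,G1,12.5), (20,G2,12.5), (20,G3,12.5), (20,G4,12.5), (23,G1,15), (24,G1,16.5), (24,G4,16.5), (27,G2,18)
Step 2: Sum ranks within each group.
R_1 = 55.5 (n_1 = 5)
R_2 = 38.5 (n_2 = 3)
R_3 = 34.5 (n_3 = 5)
R_4 = 42.5 (n_4 = 5)
Step 3: H = 12/(N(N+1)) * sum(R_i^2/n_i) - 3(N+1)
     = 12/(18*19) * (55.5^2/5 + 38.5^2/3 + 34.5^2/5 + 42.5^2/5) - 3*19
     = 0.035088 * 1709.43 - 57
     = 2.980117.
Step 4: Ties present; correction factor C = 1 - 84/(18^3 - 18) = 0.985552. Corrected H = 2.980117 / 0.985552 = 3.023805.
Step 5: Under H0, H ~ chi^2(3); p-value = 0.387970.
Step 6: alpha = 0.1. fail to reject H0.

H = 3.0238, df = 3, p = 0.387970, fail to reject H0.


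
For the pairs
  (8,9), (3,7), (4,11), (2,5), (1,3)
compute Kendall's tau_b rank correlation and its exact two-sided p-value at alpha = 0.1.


Step 1: Enumerate the 10 unordered pairs (i,j) with i<j and classify each by sign(x_j-x_i) * sign(y_j-y_i).
  (1,2):dx=-5,dy=-2->C; (1,3):dx=-4,dy=+2->D; (1,4):dx=-6,dy=-4->C; (1,5):dx=-7,dy=-6->C
  (2,3):dx=+1,dy=+4->C; (2,4):dx=-1,dy=-2->C; (2,5):dx=-2,dy=-4->C; (3,4):dx=-2,dy=-6->C
  (3,5):dx=-3,dy=-8->C; (4,5):dx=-1,dy=-2->C
Step 2: C = 9, D = 1, total pairs = 10.
Step 3: tau = (C - D)/(n(n-1)/2) = (9 - 1)/10 = 0.800000.
Step 4: Exact two-sided p-value (enumerate n! = 120 permutations of y under H0): p = 0.083333.
Step 5: alpha = 0.1. reject H0.

tau_b = 0.8000 (C=9, D=1), p = 0.083333, reject H0.


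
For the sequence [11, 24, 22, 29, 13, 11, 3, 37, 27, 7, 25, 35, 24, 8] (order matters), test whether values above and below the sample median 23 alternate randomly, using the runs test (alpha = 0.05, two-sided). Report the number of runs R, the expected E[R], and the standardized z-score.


Step 1: Compute median = 23; label A = above, B = below.
Labels in order: BABABBBAABAAAB  (n_A = 7, n_B = 7)
Step 2: Count runs R = 9.
Step 3: Under H0 (random ordering), E[R] = 2*n_A*n_B/(n_A+n_B) + 1 = 2*7*7/14 + 1 = 8.0000.
        Var[R] = 2*n_A*n_B*(2*n_A*n_B - n_A - n_B) / ((n_A+n_B)^2 * (n_A+n_B-1)) = 8232/2548 = 3.2308.
        SD[R] = 1.7974.
Step 4: Continuity-corrected z = (R - 0.5 - E[R]) / SD[R] = (9 - 0.5 - 8.0000) / 1.7974 = 0.2782.
Step 5: Two-sided p-value via normal approximation = 2*(1 - Phi(|z|)) = 0.780879.
Step 6: alpha = 0.05. fail to reject H0.

R = 9, z = 0.2782, p = 0.780879, fail to reject H0.


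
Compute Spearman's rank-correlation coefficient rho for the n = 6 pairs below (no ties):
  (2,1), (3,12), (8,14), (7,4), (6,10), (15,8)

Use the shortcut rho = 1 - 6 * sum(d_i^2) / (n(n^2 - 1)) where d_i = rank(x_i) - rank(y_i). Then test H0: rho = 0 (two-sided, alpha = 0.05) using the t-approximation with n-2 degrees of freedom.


Step 1: Rank x and y separately (midranks; no ties here).
rank(x): 2->1, 3->2, 8->5, 7->4, 6->3, 15->6
rank(y): 1->1, 12->5, 14->6, 4->2, 10->4, 8->3
Step 2: d_i = R_x(i) - R_y(i); compute d_i^2.
  (1-1)^2=0, (2-5)^2=9, (5-6)^2=1, (4-2)^2=4, (3-4)^2=1, (6-3)^2=9
sum(d^2) = 24.
Step 3: rho = 1 - 6*24 / (6*(6^2 - 1)) = 1 - 144/210 = 0.314286.
Step 4: Under H0, t = rho * sqrt((n-2)/(1-rho^2)) = 0.6621 ~ t(4).
Step 5: Two-sided p-value from the t-distribution with 4 df = 0.544093.
Step 6: alpha = 0.05. fail to reject H0.

rho = 0.3143, p = 0.544093, fail to reject H0 at alpha = 0.05.


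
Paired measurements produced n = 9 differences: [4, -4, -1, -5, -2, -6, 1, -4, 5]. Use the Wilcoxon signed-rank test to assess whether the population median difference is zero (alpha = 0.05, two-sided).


Step 1: Drop any zero differences (none here) and take |d_i|.
|d| = [4, 4, 1, 5, 2, 6, 1, 4, 5]
Step 2: Midrank |d_i| (ties get averaged ranks).
ranks: |4|->5, |4|->5, |1|->1.5, |5|->7.5, |2|->3, |6|->9, |1|->1.5, |4|->5, |5|->7.5
Step 3: Attach original signs; sum ranks with positive sign and with negative sign.
W+ = 5 + 1.5 + 7.5 = 14
W- = 5 + 1.5 + 7.5 + 3 + 9 + 5 = 31
(Check: W+ + W- = 45 should equal n(n+1)/2 = 45.)
Step 4: Test statistic W = min(W+, W-) = 14.
Step 5: Ties in |d|, so use the tie-corrected normal approximation.
        E[W] = n(n+1)/4 = 9*10/4 = 22.5.
        Tie groups: |d|=1 (t=2), |d|=4 (t=3), |d|=5 (t=2); sum(t^3 - t) = 36.
        Var[W] = n(n+1)(2n+1)/24 - sum(t^3-t)/48 = 1710/24 - 36/48 = 70.5.
        z = (W - E[W]) / sqrt(Var[W]) = (14 - 22.5) / 8.3964 = -1.0123.
        Two-sided p = 2*Phi(z) = 0.311378.
Step 6: alpha = 0.05. fail to reject H0.

W+ = 14, W- = 31, W = min = 14, p = 0.311378, fail to reject H0.


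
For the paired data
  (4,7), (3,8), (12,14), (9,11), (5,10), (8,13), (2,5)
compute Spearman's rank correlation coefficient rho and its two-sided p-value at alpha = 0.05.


Step 1: Rank x and y separately (midranks; no ties here).
rank(x): 4->3, 3->2, 12->7, 9->6, 5->4, 8->5, 2->1
rank(y): 7->2, 8->3, 14->7, 11->5, 10->4, 13->6, 5->1
Step 2: d_i = R_x(i) - R_y(i); compute d_i^2.
  (3-2)^2=1, (2-3)^2=1, (7-7)^2=0, (6-5)^2=1, (4-4)^2=0, (5-6)^2=1, (1-1)^2=0
sum(d^2) = 4.
Step 3: rho = 1 - 6*4 / (7*(7^2 - 1)) = 1 - 24/336 = 0.928571.
Step 4: Under H0, t = rho * sqrt((n-2)/(1-rho^2)) = 5.5943 ~ t(5).
Step 5: Two-sided p-value from the t-distribution with 5 df = 0.002519.
Step 6: alpha = 0.05. reject H0.

rho = 0.9286, p = 0.002519, reject H0 at alpha = 0.05.


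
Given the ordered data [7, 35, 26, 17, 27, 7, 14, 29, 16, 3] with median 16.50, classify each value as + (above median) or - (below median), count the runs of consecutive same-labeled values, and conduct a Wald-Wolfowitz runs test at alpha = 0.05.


Step 1: Compute median = 16.50; label A = above, B = below.
Labels in order: BAAAABBABB  (n_A = 5, n_B = 5)
Step 2: Count runs R = 5.
Step 3: Under H0 (random ordering), E[R] = 2*n_A*n_B/(n_A+n_B) + 1 = 2*5*5/10 + 1 = 6.0000.
        Var[R] = 2*n_A*n_B*(2*n_A*n_B - n_A - n_B) / ((n_A+n_B)^2 * (n_A+n_B-1)) = 2000/900 = 2.2222.
        SD[R] = 1.4907.
Step 4: Continuity-corrected z = (R + 0.5 - E[R]) / SD[R] = (5 + 0.5 - 6.0000) / 1.4907 = -0.3354.
Step 5: Two-sided p-value via normal approximation = 2*(1 - Phi(|z|)) = 0.737316.
Step 6: alpha = 0.05. fail to reject H0.

R = 5, z = -0.3354, p = 0.737316, fail to reject H0.


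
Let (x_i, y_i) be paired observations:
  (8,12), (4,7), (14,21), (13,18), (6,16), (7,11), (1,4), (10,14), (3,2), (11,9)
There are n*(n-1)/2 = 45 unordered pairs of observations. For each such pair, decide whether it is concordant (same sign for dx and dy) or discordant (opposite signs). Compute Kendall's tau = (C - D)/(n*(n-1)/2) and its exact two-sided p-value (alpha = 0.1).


Step 1: Enumerate the 45 unordered pairs (i,j) with i<j and classify each by sign(x_j-x_i) * sign(y_j-y_i).
  (1,2):dx=-4,dy=-5->C; (1,3):dx=+6,dy=+9->C; (1,4):dx=+5,dy=+6->C; (1,5):dx=-2,dy=+4->D
  (1,6):dx=-1,dy=-1->C; (1,7):dx=-7,dy=-8->C; (1,8):dx=+2,dy=+2->C; (1,9):dx=-5,dy=-10->C
  (1,10):dx=+3,dy=-3->D; (2,3):dx=+10,dy=+14->C; (2,4):dx=+9,dy=+11->C; (2,5):dx=+2,dy=+9->C
  (2,6):dx=+3,dy=+4->C; (2,7):dx=-3,dy=-3->C; (2,8):dx=+6,dy=+7->C; (2,9):dx=-1,dy=-5->C
  (2,10):dx=+7,dy=+2->C; (3,4):dx=-1,dy=-3->C; (3,5):dx=-8,dy=-5->C; (3,6):dx=-7,dy=-10->C
  (3,7):dx=-13,dy=-17->C; (3,8):dx=-4,dy=-7->C; (3,9):dx=-11,dy=-19->C; (3,10):dx=-3,dy=-12->C
  (4,5):dx=-7,dy=-2->C; (4,6):dx=-6,dy=-7->C; (4,7):dx=-12,dy=-14->C; (4,8):dx=-3,dy=-4->C
  (4,9):dx=-10,dy=-16->C; (4,10):dx=-2,dy=-9->C; (5,6):dx=+1,dy=-5->D; (5,7):dx=-5,dy=-12->C
  (5,8):dx=+4,dy=-2->D; (5,9):dx=-3,dy=-14->C; (5,10):dx=+5,dy=-7->D; (6,7):dx=-6,dy=-7->C
  (6,8):dx=+3,dy=+3->C; (6,9):dx=-4,dy=-9->C; (6,10):dx=+4,dy=-2->D; (7,8):dx=+9,dy=+10->C
  (7,9):dx=+2,dy=-2->D; (7,10):dx=+10,dy=+5->C; (8,9):dx=-7,dy=-12->C; (8,10):dx=+1,dy=-5->D
  (9,10):dx=+8,dy=+7->C
Step 2: C = 37, D = 8, total pairs = 45.
Step 3: tau = (C - D)/(n(n-1)/2) = (37 - 8)/45 = 0.644444.
Step 4: Exact two-sided p-value (enumerate n! = 3628800 permutations of y under H0): p = 0.009148.
Step 5: alpha = 0.1. reject H0.

tau_b = 0.6444 (C=37, D=8), p = 0.009148, reject H0.


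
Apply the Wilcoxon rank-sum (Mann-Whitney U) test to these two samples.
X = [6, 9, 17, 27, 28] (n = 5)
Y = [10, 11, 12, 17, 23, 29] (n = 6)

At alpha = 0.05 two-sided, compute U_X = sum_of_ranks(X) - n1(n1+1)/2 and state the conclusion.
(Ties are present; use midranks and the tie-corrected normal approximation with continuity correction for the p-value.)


Step 1: Combine and sort all 11 observations; assign midranks.
sorted (value, group): (6,X), (9,X), (10,Y), (11,Y), (12,Y), (17,X), (17,Y), (23,Y), (27,X), (28,X), (29,Y)
ranks: 6->1, 9->2, 10->3, 11->4, 12->5, 17->6.5, 17->6.5, 23->8, 27->9, 28->10, 29->11
Step 2: Rank sum for X: R1 = 1 + 2 + 6.5 + 9 + 10 = 28.5.
Step 3: U_X = R1 - n1(n1+1)/2 = 28.5 - 5*6/2 = 28.5 - 15 = 13.5.
       U_Y = n1*n2 - U_X = 30 - 13.5 = 16.5.
Step 4: Ties are present, so use the tie-corrected normal approximation (with continuity correction) for the p-value.
Step 5: p-value = 0.854805; compare to alpha = 0.05. fail to reject H0.

U_X = 13.5, p = 0.854805, fail to reject H0 at alpha = 0.05.


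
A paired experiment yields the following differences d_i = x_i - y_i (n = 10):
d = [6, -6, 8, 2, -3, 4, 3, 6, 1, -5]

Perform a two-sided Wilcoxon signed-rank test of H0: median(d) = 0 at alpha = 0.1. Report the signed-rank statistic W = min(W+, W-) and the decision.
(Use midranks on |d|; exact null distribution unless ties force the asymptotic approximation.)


Step 1: Drop any zero differences (none here) and take |d_i|.
|d| = [6, 6, 8, 2, 3, 4, 3, 6, 1, 5]
Step 2: Midrank |d_i| (ties get averaged ranks).
ranks: |6|->8, |6|->8, |8|->10, |2|->2, |3|->3.5, |4|->5, |3|->3.5, |6|->8, |1|->1, |5|->6
Step 3: Attach original signs; sum ranks with positive sign and with negative sign.
W+ = 8 + 10 + 2 + 5 + 3.5 + 8 + 1 = 37.5
W- = 8 + 3.5 + 6 = 17.5
(Check: W+ + W- = 55 should equal n(n+1)/2 = 55.)
Step 4: Test statistic W = min(W+, W-) = 17.5.
Step 5: Ties in |d|, so use the tie-corrected normal approximation.
        E[W] = n(n+1)/4 = 10*11/4 = 27.5.
        Tie groups: |d|=3 (t=2), |d|=6 (t=3); sum(t^3 - t) = 30.
        Var[W] = n(n+1)(2n+1)/24 - sum(t^3-t)/48 = 2310/24 - 30/48 = 95.625.
        z = (W - E[W]) / sqrt(Var[W]) = (17.5 - 27.5) / 9.7788 = -1.0226.
        Two-sided p = 2*Phi(z) = 0.306488.
Step 6: alpha = 0.1. fail to reject H0.

W+ = 37.5, W- = 17.5, W = min = 17.5, p = 0.306488, fail to reject H0.


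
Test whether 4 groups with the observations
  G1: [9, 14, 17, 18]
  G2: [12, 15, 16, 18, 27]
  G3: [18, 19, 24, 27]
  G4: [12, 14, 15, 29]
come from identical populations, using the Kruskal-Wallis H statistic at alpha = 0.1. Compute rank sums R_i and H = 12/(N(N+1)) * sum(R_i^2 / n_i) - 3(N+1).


Step 1: Combine all N = 17 observations and assign midranks.
sorted (value, group, rank): (9,G1,1), (12,G2,2.5), (12,G4,2.5), (14,G1,4.5), (14,G4,4.5), (15,G2,6.5), (15,G4,6.5), (16,G2,8), (17,G1,9), (18,G1,11), (18,G2,11), (18,G3,11), (19,G3,13), (24,G3,14), (27,G2,15.5), (27,G3,15.5), (29,G4,17)
Step 2: Sum ranks within each group.
R_1 = 25.5 (n_1 = 4)
R_2 = 43.5 (n_2 = 5)
R_3 = 53.5 (n_3 = 4)
R_4 = 30.5 (n_4 = 4)
Step 3: H = 12/(N(N+1)) * sum(R_i^2/n_i) - 3(N+1)
     = 12/(17*18) * (25.5^2/4 + 43.5^2/5 + 53.5^2/4 + 30.5^2/4) - 3*18
     = 0.039216 * 1489.14 - 54
     = 4.397549.
Step 4: Ties present; correction factor C = 1 - 48/(17^3 - 17) = 0.990196. Corrected H = 4.397549 / 0.990196 = 4.441089.
Step 5: Under H0, H ~ chi^2(3); p-value = 0.217606.
Step 6: alpha = 0.1. fail to reject H0.

H = 4.4411, df = 3, p = 0.217606, fail to reject H0.


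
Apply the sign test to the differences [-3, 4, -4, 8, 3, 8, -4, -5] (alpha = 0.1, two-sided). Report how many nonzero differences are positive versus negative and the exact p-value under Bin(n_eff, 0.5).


Step 1: Discard zero differences. Original n = 8; n_eff = number of nonzero differences = 8.
Nonzero differences (with sign): -3, +4, -4, +8, +3, +8, -4, -5
Step 2: Count signs: positive = 4, negative = 4.
Step 3: Under H0: P(positive) = 0.5, so the number of positives S ~ Bin(8, 0.5).
Step 4: Two-sided exact p-value = sum of Bin(8,0.5) probabilities at or below the observed probability = 1.000000.
Step 5: alpha = 0.1. fail to reject H0.

n_eff = 8, pos = 4, neg = 4, p = 1.000000, fail to reject H0.


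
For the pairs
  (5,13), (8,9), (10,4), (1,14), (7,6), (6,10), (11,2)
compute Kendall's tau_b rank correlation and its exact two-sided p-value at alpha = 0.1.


Step 1: Enumerate the 21 unordered pairs (i,j) with i<j and classify each by sign(x_j-x_i) * sign(y_j-y_i).
  (1,2):dx=+3,dy=-4->D; (1,3):dx=+5,dy=-9->D; (1,4):dx=-4,dy=+1->D; (1,5):dx=+2,dy=-7->D
  (1,6):dx=+1,dy=-3->D; (1,7):dx=+6,dy=-11->D; (2,3):dx=+2,dy=-5->D; (2,4):dx=-7,dy=+5->D
  (2,5):dx=-1,dy=-3->C; (2,6):dx=-2,dy=+1->D; (2,7):dx=+3,dy=-7->D; (3,4):dx=-9,dy=+10->D
  (3,5):dx=-3,dy=+2->D; (3,6):dx=-4,dy=+6->D; (3,7):dx=+1,dy=-2->D; (4,5):dx=+6,dy=-8->D
  (4,6):dx=+5,dy=-4->D; (4,7):dx=+10,dy=-12->D; (5,6):dx=-1,dy=+4->D; (5,7):dx=+4,dy=-4->D
  (6,7):dx=+5,dy=-8->D
Step 2: C = 1, D = 20, total pairs = 21.
Step 3: tau = (C - D)/(n(n-1)/2) = (1 - 20)/21 = -0.904762.
Step 4: Exact two-sided p-value (enumerate n! = 5040 permutations of y under H0): p = 0.002778.
Step 5: alpha = 0.1. reject H0.

tau_b = -0.9048 (C=1, D=20), p = 0.002778, reject H0.


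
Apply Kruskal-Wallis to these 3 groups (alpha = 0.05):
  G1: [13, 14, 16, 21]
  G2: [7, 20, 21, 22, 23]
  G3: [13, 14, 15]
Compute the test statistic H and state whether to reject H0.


Step 1: Combine all N = 12 observations and assign midranks.
sorted (value, group, rank): (7,G2,1), (13,G1,2.5), (13,G3,2.5), (14,G1,4.5), (14,G3,4.5), (15,G3,6), (16,G1,7), (20,G2,8), (21,G1,9.5), (21,G2,9.5), (22,G2,11), (23,G2,12)
Step 2: Sum ranks within each group.
R_1 = 23.5 (n_1 = 4)
R_2 = 41.5 (n_2 = 5)
R_3 = 13 (n_3 = 3)
Step 3: H = 12/(N(N+1)) * sum(R_i^2/n_i) - 3(N+1)
     = 12/(12*13) * (23.5^2/4 + 41.5^2/5 + 13^2/3) - 3*13
     = 0.076923 * 538.846 - 39
     = 2.449679.
Step 4: Ties present; correction factor C = 1 - 18/(12^3 - 12) = 0.989510. Corrected H = 2.449679 / 0.989510 = 2.475648.
Step 5: Under H0, H ~ chi^2(2); p-value = 0.290015.
Step 6: alpha = 0.05. fail to reject H0.

H = 2.4756, df = 2, p = 0.290015, fail to reject H0.


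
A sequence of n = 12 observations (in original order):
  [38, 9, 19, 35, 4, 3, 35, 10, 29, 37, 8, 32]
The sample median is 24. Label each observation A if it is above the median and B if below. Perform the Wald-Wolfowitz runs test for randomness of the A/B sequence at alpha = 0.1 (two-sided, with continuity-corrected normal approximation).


Step 1: Compute median = 24; label A = above, B = below.
Labels in order: ABBABBABAABA  (n_A = 6, n_B = 6)
Step 2: Count runs R = 9.
Step 3: Under H0 (random ordering), E[R] = 2*n_A*n_B/(n_A+n_B) + 1 = 2*6*6/12 + 1 = 7.0000.
        Var[R] = 2*n_A*n_B*(2*n_A*n_B - n_A - n_B) / ((n_A+n_B)^2 * (n_A+n_B-1)) = 4320/1584 = 2.7273.
        SD[R] = 1.6514.
Step 4: Continuity-corrected z = (R - 0.5 - E[R]) / SD[R] = (9 - 0.5 - 7.0000) / 1.6514 = 0.9083.
Step 5: Two-sided p-value via normal approximation = 2*(1 - Phi(|z|)) = 0.363722.
Step 6: alpha = 0.1. fail to reject H0.

R = 9, z = 0.9083, p = 0.363722, fail to reject H0.


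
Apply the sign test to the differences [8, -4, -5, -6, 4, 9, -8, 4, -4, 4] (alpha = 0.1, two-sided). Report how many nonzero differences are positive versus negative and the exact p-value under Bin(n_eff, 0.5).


Step 1: Discard zero differences. Original n = 10; n_eff = number of nonzero differences = 10.
Nonzero differences (with sign): +8, -4, -5, -6, +4, +9, -8, +4, -4, +4
Step 2: Count signs: positive = 5, negative = 5.
Step 3: Under H0: P(positive) = 0.5, so the number of positives S ~ Bin(10, 0.5).
Step 4: Two-sided exact p-value = sum of Bin(10,0.5) probabilities at or below the observed probability = 1.000000.
Step 5: alpha = 0.1. fail to reject H0.

n_eff = 10, pos = 5, neg = 5, p = 1.000000, fail to reject H0.


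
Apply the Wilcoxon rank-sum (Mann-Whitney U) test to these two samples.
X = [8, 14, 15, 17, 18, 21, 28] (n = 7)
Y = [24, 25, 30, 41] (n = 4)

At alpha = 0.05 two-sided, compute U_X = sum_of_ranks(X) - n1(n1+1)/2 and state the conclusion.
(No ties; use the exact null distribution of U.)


Step 1: Combine and sort all 11 observations; assign midranks.
sorted (value, group): (8,X), (14,X), (15,X), (17,X), (18,X), (21,X), (24,Y), (25,Y), (28,X), (30,Y), (41,Y)
ranks: 8->1, 14->2, 15->3, 17->4, 18->5, 21->6, 24->7, 25->8, 28->9, 30->10, 41->11
Step 2: Rank sum for X: R1 = 1 + 2 + 3 + 4 + 5 + 6 + 9 = 30.
Step 3: U_X = R1 - n1(n1+1)/2 = 30 - 7*8/2 = 30 - 28 = 2.
       U_Y = n1*n2 - U_X = 28 - 2 = 26.
Step 4: No ties, so the exact null distribution of U (based on enumerating the C(11,7) = 330 equally likely rank assignments) gives the two-sided p-value.
Step 5: p-value = 0.024242; compare to alpha = 0.05. reject H0.

U_X = 2, p = 0.024242, reject H0 at alpha = 0.05.


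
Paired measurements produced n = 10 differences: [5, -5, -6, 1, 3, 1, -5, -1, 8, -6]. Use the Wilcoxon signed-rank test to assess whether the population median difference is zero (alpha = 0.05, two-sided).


Step 1: Drop any zero differences (none here) and take |d_i|.
|d| = [5, 5, 6, 1, 3, 1, 5, 1, 8, 6]
Step 2: Midrank |d_i| (ties get averaged ranks).
ranks: |5|->6, |5|->6, |6|->8.5, |1|->2, |3|->4, |1|->2, |5|->6, |1|->2, |8|->10, |6|->8.5
Step 3: Attach original signs; sum ranks with positive sign and with negative sign.
W+ = 6 + 2 + 4 + 2 + 10 = 24
W- = 6 + 8.5 + 6 + 2 + 8.5 = 31
(Check: W+ + W- = 55 should equal n(n+1)/2 = 55.)
Step 4: Test statistic W = min(W+, W-) = 24.
Step 5: Ties in |d|, so use the tie-corrected normal approximation.
        E[W] = n(n+1)/4 = 10*11/4 = 27.5.
        Tie groups: |d|=1 (t=3), |d|=5 (t=3), |d|=6 (t=2); sum(t^3 - t) = 54.
        Var[W] = n(n+1)(2n+1)/24 - sum(t^3-t)/48 = 2310/24 - 54/48 = 95.125.
        z = (W - E[W]) / sqrt(Var[W]) = (24 - 27.5) / 9.7532 = -0.3589.
        Two-sided p = 2*Phi(z) = 0.719703.
Step 6: alpha = 0.05. fail to reject H0.

W+ = 24, W- = 31, W = min = 24, p = 0.719703, fail to reject H0.


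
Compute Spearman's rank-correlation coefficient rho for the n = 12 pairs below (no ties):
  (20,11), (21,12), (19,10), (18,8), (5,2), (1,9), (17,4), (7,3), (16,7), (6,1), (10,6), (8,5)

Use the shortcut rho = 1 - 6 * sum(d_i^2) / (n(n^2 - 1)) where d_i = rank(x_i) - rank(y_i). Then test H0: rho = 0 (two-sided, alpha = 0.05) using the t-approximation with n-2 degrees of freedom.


Step 1: Rank x and y separately (midranks; no ties here).
rank(x): 20->11, 21->12, 19->10, 18->9, 5->2, 1->1, 17->8, 7->4, 16->7, 6->3, 10->6, 8->5
rank(y): 11->11, 12->12, 10->10, 8->8, 2->2, 9->9, 4->4, 3->3, 7->7, 1->1, 6->6, 5->5
Step 2: d_i = R_x(i) - R_y(i); compute d_i^2.
  (11-11)^2=0, (12-12)^2=0, (10-10)^2=0, (9-8)^2=1, (2-2)^2=0, (1-9)^2=64, (8-4)^2=16, (4-3)^2=1, (7-7)^2=0, (3-1)^2=4, (6-6)^2=0, (5-5)^2=0
sum(d^2) = 86.
Step 3: rho = 1 - 6*86 / (12*(12^2 - 1)) = 1 - 516/1716 = 0.699301.
Step 4: Under H0, t = rho * sqrt((n-2)/(1-rho^2)) = 3.0936 ~ t(10).
Step 5: Two-sided p-value from the t-distribution with 10 df = 0.011374.
Step 6: alpha = 0.05. reject H0.

rho = 0.6993, p = 0.011374, reject H0 at alpha = 0.05.


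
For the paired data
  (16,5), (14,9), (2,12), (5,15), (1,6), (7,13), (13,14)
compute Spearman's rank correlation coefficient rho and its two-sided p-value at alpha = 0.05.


Step 1: Rank x and y separately (midranks; no ties here).
rank(x): 16->7, 14->6, 2->2, 5->3, 1->1, 7->4, 13->5
rank(y): 5->1, 9->3, 12->4, 15->7, 6->2, 13->5, 14->6
Step 2: d_i = R_x(i) - R_y(i); compute d_i^2.
  (7-1)^2=36, (6-3)^2=9, (2-4)^2=4, (3-7)^2=16, (1-2)^2=1, (4-5)^2=1, (5-6)^2=1
sum(d^2) = 68.
Step 3: rho = 1 - 6*68 / (7*(7^2 - 1)) = 1 - 408/336 = -0.214286.
Step 4: Under H0, t = rho * sqrt((n-2)/(1-rho^2)) = -0.4906 ~ t(5).
Step 5: Two-sided p-value from the t-distribution with 5 df = 0.644512.
Step 6: alpha = 0.05. fail to reject H0.

rho = -0.2143, p = 0.644512, fail to reject H0 at alpha = 0.05.


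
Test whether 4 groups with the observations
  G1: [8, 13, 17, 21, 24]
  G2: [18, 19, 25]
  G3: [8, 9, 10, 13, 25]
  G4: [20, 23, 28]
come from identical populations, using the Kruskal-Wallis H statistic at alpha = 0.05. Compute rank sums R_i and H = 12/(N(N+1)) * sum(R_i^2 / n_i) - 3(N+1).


Step 1: Combine all N = 16 observations and assign midranks.
sorted (value, group, rank): (8,G1,1.5), (8,G3,1.5), (9,G3,3), (10,G3,4), (13,G1,5.5), (13,G3,5.5), (17,G1,7), (18,G2,8), (19,G2,9), (20,G4,10), (21,G1,11), (23,G4,12), (24,G1,13), (25,G2,14.5), (25,G3,14.5), (28,G4,16)
Step 2: Sum ranks within each group.
R_1 = 38 (n_1 = 5)
R_2 = 31.5 (n_2 = 3)
R_3 = 28.5 (n_3 = 5)
R_4 = 38 (n_4 = 3)
Step 3: H = 12/(N(N+1)) * sum(R_i^2/n_i) - 3(N+1)
     = 12/(16*17) * (38^2/5 + 31.5^2/3 + 28.5^2/5 + 38^2/3) - 3*17
     = 0.044118 * 1263.33 - 51
     = 4.735294.
Step 4: Ties present; correction factor C = 1 - 18/(16^3 - 16) = 0.995588. Corrected H = 4.735294 / 0.995588 = 4.756278.
Step 5: Under H0, H ~ chi^2(3); p-value = 0.190539.
Step 6: alpha = 0.05. fail to reject H0.

H = 4.7563, df = 3, p = 0.190539, fail to reject H0.


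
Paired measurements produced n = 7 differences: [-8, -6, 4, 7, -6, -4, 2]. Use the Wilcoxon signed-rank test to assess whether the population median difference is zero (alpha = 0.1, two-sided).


Step 1: Drop any zero differences (none here) and take |d_i|.
|d| = [8, 6, 4, 7, 6, 4, 2]
Step 2: Midrank |d_i| (ties get averaged ranks).
ranks: |8|->7, |6|->4.5, |4|->2.5, |7|->6, |6|->4.5, |4|->2.5, |2|->1
Step 3: Attach original signs; sum ranks with positive sign and with negative sign.
W+ = 2.5 + 6 + 1 = 9.5
W- = 7 + 4.5 + 4.5 + 2.5 = 18.5
(Check: W+ + W- = 28 should equal n(n+1)/2 = 28.)
Step 4: Test statistic W = min(W+, W-) = 9.5.
Step 5: Ties in |d|, so use the tie-corrected normal approximation.
        E[W] = n(n+1)/4 = 7*8/4 = 14.
        Tie groups: |d|=4 (t=2), |d|=6 (t=2); sum(t^3 - t) = 12.
        Var[W] = n(n+1)(2n+1)/24 - sum(t^3-t)/48 = 840/24 - 12/48 = 34.75.
        z = (W - E[W]) / sqrt(Var[W]) = (9.5 - 14) / 5.8949 = -0.7634.
        Two-sided p = 2*Phi(z) = 0.445243.
Step 6: alpha = 0.1. fail to reject H0.

W+ = 9.5, W- = 18.5, W = min = 9.5, p = 0.445243, fail to reject H0.


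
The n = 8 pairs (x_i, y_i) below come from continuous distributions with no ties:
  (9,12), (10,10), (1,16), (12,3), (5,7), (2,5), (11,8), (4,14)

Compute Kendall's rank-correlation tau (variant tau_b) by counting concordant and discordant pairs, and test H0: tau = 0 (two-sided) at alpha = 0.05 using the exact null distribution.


Step 1: Enumerate the 28 unordered pairs (i,j) with i<j and classify each by sign(x_j-x_i) * sign(y_j-y_i).
  (1,2):dx=+1,dy=-2->D; (1,3):dx=-8,dy=+4->D; (1,4):dx=+3,dy=-9->D; (1,5):dx=-4,dy=-5->C
  (1,6):dx=-7,dy=-7->C; (1,7):dx=+2,dy=-4->D; (1,8):dx=-5,dy=+2->D; (2,3):dx=-9,dy=+6->D
  (2,4):dx=+2,dy=-7->D; (2,5):dx=-5,dy=-3->C; (2,6):dx=-8,dy=-5->C; (2,7):dx=+1,dy=-2->D
  (2,8):dx=-6,dy=+4->D; (3,4):dx=+11,dy=-13->D; (3,5):dx=+4,dy=-9->D; (3,6):dx=+1,dy=-11->D
  (3,7):dx=+10,dy=-8->D; (3,8):dx=+3,dy=-2->D; (4,5):dx=-7,dy=+4->D; (4,6):dx=-10,dy=+2->D
  (4,7):dx=-1,dy=+5->D; (4,8):dx=-8,dy=+11->D; (5,6):dx=-3,dy=-2->C; (5,7):dx=+6,dy=+1->C
  (5,8):dx=-1,dy=+7->D; (6,7):dx=+9,dy=+3->C; (6,8):dx=+2,dy=+9->C; (7,8):dx=-7,dy=+6->D
Step 2: C = 8, D = 20, total pairs = 28.
Step 3: tau = (C - D)/(n(n-1)/2) = (8 - 20)/28 = -0.428571.
Step 4: Exact two-sided p-value (enumerate n! = 40320 permutations of y under H0): p = 0.178869.
Step 5: alpha = 0.05. fail to reject H0.

tau_b = -0.4286 (C=8, D=20), p = 0.178869, fail to reject H0.
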